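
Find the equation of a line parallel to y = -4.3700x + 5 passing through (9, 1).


Parallel lines have equal slopes.
m2 = -4.3700
b2 = 1 + 4.3700*9 = 40.3300

y = -4.3700x + 40.3300


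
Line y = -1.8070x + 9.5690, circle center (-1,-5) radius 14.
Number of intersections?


Substitute y = -1.8070x + 9.5690: (x+ 1)^2 + (-1.8070x+9.5690+ 5)^2 = 196
Expand to Ax^2 + Bx + C = 0, where b-k = 14.569
A = 1+m^2 = 4.265249
B = 2(m(b-k) - h) = 2(-1.8070*14.569 + 1) = -50.652366
C = h^2 + (b-k)^2 - r^2 = 1 + 212.255761 - 196 = 17.255761
disc = B^2-4AC = 2565.6622 - 294.4005 = 2271.2617
disc > 0

2 intersection points


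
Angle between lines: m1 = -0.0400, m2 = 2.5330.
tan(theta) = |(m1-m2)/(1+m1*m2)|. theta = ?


m1-m2 = -2.573
1+m1*m2 = 0.89868
tan(theta) = |-2.573/0.89868| = 2.863088
theta = arctan(|-2.573/0.89868|) = 70.7471 degrees (acute angle)

70.7471 degrees


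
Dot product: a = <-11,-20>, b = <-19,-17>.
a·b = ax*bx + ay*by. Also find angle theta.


a·b = -11*(-19) - 20*(-17) = 209 + 340 = 549
|a| = sqrt(121+400) = 22.8254
|b| = sqrt(361+289) = 25.4951
cos(theta) = 549/(sqrt(521)*sqrt(650)) = 549/sqrt(338650) = 0.943402
theta = arccos(549/sqrt(338650)) = 19.3690 degrees

a·b = 549, theta = 19.3690 deg


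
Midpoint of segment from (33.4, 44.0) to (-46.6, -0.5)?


Mx = (33.4 - 46.6)/2 = -13.2/2 = -6.6000
My = (44.0 - 0.5)/2 = 43.5/2 = 21.7500

(-6.6000, 21.7500)


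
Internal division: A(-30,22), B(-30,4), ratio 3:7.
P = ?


Px = (3*(-30) + 7*(-30))/10 = -300/10 = -30.0000
Py = (3*4 + 7*22)/10 = 166/10 = 16.6000

P = (-30.0000, 16.6000)


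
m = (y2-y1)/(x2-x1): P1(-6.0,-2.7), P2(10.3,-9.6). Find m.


dy = -9.6 + 2.7 = -6.9
dx = 10.3 + 6.0 = 16.3
m = -6.9/16.3 = -0.4233

m = -0.4233


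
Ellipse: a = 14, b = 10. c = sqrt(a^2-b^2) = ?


c^2 = 14^2 - 10^2 = 196 - 100 = 96
c = sqrt(96) = 9.7980

c = 9.7980


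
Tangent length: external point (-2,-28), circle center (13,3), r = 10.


d = sqrt((-2-13)^2 + (-28-3)^2) = sqrt(225+961) = 34.4384
L = sqrt(1186.0000 - 100) = sqrt(1086.0000) = 32.9545

32.9545


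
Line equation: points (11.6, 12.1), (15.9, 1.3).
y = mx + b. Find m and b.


m = (-10.8)/(4.3) = -2.5116
b = y1 - m*x1 = 12.1 - (-10.8*11.6)/(4.3) = 12.1 + 29.1349 = 41.2349

y = -2.5116x + 41.2349


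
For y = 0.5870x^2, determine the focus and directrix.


a = 0.5870
1/(4a) = 0.4259
Focus = (0, 0.4259)
Directrix: y = -0.4259

Focus = (0, 0.4259), Directrix: y = -0.4259


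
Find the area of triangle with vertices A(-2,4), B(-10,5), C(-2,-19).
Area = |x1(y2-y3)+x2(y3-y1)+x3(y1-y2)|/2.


-2*(5+ 19) = -48
-10*(-19-4) = 230
-2*(4-5) = 2
sum = 184
Area = |184|/2 = 92.0000

92.0000 sq units


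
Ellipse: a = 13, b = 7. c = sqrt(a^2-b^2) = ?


c^2 = 13^2 - 7^2 = 169 - 49 = 120
c = sqrt(120) = 10.9545

c = 10.9545


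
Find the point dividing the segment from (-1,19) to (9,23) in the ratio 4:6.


Px = (4*9 + 6*(-1))/10 = 30/10 = 3.0000
Py = (4*23 + 6*19)/10 = 206/10 = 20.6000

P = (3.0000, 20.6000)


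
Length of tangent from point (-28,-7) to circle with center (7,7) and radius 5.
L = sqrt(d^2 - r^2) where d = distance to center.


d = sqrt((-28-7)^2 + (-7-7)^2) = sqrt(1225+196) = 37.6962
L = sqrt(1421.0000 - 25) = sqrt(1396.0000) = 37.3631

37.3631


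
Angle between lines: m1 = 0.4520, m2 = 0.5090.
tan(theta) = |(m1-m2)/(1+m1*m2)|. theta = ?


m1-m2 = -0.057
1+m1*m2 = 1.230068
tan(theta) = |-0.057/1.230068| = 0.046339
theta = arctan(|-0.057/1.230068|) = 2.6531 degrees (acute angle)

2.6531 degrees


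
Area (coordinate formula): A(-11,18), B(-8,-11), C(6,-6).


-11*(-11+ 6) = 55
-8*(-6-18) = 192
6*(18+ 11) = 174
sum = 421
Area = |421|/2 = 210.5000

210.5000 sq units


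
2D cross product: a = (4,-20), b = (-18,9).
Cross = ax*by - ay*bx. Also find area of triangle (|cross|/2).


cross = 4*9 + 20*(-18) = 36 - 360 = -324
Triangle area = |-324|/2 = 324/2 = 162.0000

cross = -324, triangle area = 162.0000


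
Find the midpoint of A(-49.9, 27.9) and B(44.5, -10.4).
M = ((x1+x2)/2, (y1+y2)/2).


Mx = (-49.9 + 44.5)/2 = -5.4/2 = -2.7000
My = (27.9 - 10.4)/2 = 17.5/2 = 8.7500

(-2.7000, 8.7500)


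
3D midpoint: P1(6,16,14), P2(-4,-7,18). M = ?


Mx = (6- 4)/2 = 1.0000
My = (16- 7)/2 = 4.5000
Mz = (14+18)/2 = 16.0000

M = (1.0000, 4.5000, 16.0000)


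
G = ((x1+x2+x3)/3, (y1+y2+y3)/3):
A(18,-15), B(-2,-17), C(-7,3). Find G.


Gx = (18- 2- 7)/3 = 9/3 = 3.0000
Gy = (-15- 17+3)/3 = -29/3 = -9.6667

G = (3.0000, -9.6667)


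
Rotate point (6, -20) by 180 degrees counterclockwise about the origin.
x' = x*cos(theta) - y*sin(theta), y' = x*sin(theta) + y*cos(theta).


cos(180) = -1, sin(180) = 0
x' = 6*(-1) + 20*0 = -6
y' = 6*0 - 20*(-1) = 20

(-6, 20)


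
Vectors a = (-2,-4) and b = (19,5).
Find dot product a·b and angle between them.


a·b = -2*19 - 4*5 = -38 - 20 = -58
|a| = sqrt(4+16) = 4.4721
|b| = sqrt(361+25) = 19.6469
cos(theta) = -58/(sqrt(20)*sqrt(386)) = -58/sqrt(7720) = -0.660115
theta = arccos(-58/sqrt(7720)) = 131.3086 degrees

a·b = -58, theta = 131.3086 deg


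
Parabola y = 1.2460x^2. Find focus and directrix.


a = 1.2460
1/(4a) = 0.2006
Focus = (0, 0.2006)
Directrix: y = -0.2006

Focus = (0, 0.2006), Directrix: y = -0.2006


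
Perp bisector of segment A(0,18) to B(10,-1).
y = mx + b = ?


Midpoint = (5, 8.5)
Slope of AB = dy/dx = -19/10 = -1.9000
Perp slope = -dx/dy = 10/19 = 0.5263
b = My - (perp slope)*Mx = 8.5 + (10*5)/(-19) = 8.5 - 2.6316 = 5.8684

y = 0.5263x + 5.8684


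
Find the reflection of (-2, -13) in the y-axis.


Reflection rule for y-axis: (-x, y)
(-2, -13) -> (2, -13)

(2, -13)


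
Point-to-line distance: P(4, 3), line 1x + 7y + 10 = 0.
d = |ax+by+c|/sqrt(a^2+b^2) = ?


|1*4 + 7*3 + 10| = |35| = 35
sqrt(1 + 49) = sqrt(50) = 7.0711
d = 35/sqrt(50) = 4.9497

4.9497


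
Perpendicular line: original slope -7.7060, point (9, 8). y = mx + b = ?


Perpendicular slope = -1/m1 = -1/(-7.7060) = 0.1298
b2 = y0 - m2*x0 = 8 + 9/(-7.7060) = 8 - 1.1679 = 6.8321

y = 0.1298x + 6.8321


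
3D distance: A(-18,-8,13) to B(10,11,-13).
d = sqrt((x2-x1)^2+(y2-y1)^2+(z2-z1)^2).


dx=28, dy=19, dz=-26
d = sqrt(784+361+676) = sqrt(1821) = 42.6732

42.6732


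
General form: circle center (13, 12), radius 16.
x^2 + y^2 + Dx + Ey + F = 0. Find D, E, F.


(x-13)^2 + (y-12)^2 = 16^2
D = -2h = -26, E = -2k = -24
F = h^2+k^2-r^2 = 169+144-256 = 57

D = -26, E = -24, F = 57


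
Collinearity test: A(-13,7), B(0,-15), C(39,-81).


-13*(-15+ 81) + 0*(-81-7) + 39*(7+ 15)
= -858 + 0 + 858 = 0

Yes, collinear (determinant = 0)


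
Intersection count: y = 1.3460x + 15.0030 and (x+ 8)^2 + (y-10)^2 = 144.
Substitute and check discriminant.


Substitute y = 1.3460x + 15.0030: (x+ 8)^2 + (1.3460x+15.0030-10)^2 = 144
Expand to Ax^2 + Bx + C = 0, where b-k = 5.003
A = 1+m^2 = 2.811716
B = 2(m(b-k) - h) = 2(1.3460*5.003 + 8) = 29.468076
C = h^2 + (b-k)^2 - r^2 = 64 + 25.030009 - 144 = -54.969991
disc = B^2-4AC = 868.3675 + 618.2400 = 1486.6075
disc > 0

2 intersection points


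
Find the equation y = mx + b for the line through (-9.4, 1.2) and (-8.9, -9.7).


m = (-10.9)/(0.5) = -21.8000
b = y1 - m*x1 = 1.2 - (-10.9*(-9.4))/(0.5) = 1.2 - 204.9200 = -203.7200

y = -21.8000x - 203.7200


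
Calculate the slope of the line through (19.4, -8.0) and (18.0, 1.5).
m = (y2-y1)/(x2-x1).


dy = 1.5 + 8.0 = 9.5
dx = 18.0 - 19.4 = -1.4
m = 9.5/(-1.4) = -6.7857

m = -6.7857


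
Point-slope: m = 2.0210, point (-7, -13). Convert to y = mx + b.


y + 13 = 2.0210(x + 7)
y = 2.0210x - 13 - 2.0210*(-7)
y = 2.0210x + 1.1470

y = 2.0210x + 1.1470


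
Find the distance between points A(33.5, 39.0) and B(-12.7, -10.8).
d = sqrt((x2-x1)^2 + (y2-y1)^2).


dx = -12.7 - 33.5 = -46.2
dy = -10.8 - 39.0 = -49.8
d = sqrt(2134.44 + 2480.04) = sqrt(4614.48) = 67.9300

67.9300


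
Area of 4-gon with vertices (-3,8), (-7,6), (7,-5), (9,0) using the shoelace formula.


sum(xi*y_{i+1}) = -3*6 - 7*(-5) + 7*0 + 9*8 = 89
sum(yi*x_{i+1}) = 8*(-7) + 6*7 - 5*9 + 0*(-3) = -59
Area = |89 + 59|/2 = 148/2 = 74.0000

74.0000 sq units


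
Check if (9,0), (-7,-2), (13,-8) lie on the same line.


9*(-2+ 8) - 7*(-8-0) + 13*(0+ 2)
= 54 + 56 + 26 = 136

No, not collinear (determinant = 136)


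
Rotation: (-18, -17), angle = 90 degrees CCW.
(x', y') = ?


cos(90) = 0, sin(90) = 1
x' = -18*0 + 17*1 = 17
y' = -18*1 - 17*0 = -18

(17, -18)


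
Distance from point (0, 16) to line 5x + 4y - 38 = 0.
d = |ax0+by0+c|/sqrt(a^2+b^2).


|5*0 + 4*16 - 38| = |26| = 26
sqrt(25 + 16) = sqrt(41) = 6.4031
d = 26/sqrt(41) = 4.0605

4.0605


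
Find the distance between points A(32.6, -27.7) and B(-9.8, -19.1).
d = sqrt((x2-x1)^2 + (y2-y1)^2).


dx = -9.8 - 32.6 = -42.4
dy = -19.1 + 27.7 = 8.6
d = sqrt(1797.76 + 73.96) = sqrt(1871.72) = 43.2634

43.2634


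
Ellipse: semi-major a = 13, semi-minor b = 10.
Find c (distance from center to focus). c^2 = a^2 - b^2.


c^2 = 13^2 - 10^2 = 169 - 100 = 69
c = sqrt(69) = 8.3066

c = 8.3066


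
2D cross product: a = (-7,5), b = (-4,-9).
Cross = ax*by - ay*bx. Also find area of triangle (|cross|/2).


cross = -7*(-9) - 5*(-4) = 63 + 20 = 83
Triangle area = |83|/2 = 83/2 = 41.5000

cross = 83, triangle area = 41.5000


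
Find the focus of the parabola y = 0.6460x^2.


a = 0.6460
4a = 2.5840
focus = (0, 1/2.5840) = (0, 0.3870)

Focus = (0, 0.3870)


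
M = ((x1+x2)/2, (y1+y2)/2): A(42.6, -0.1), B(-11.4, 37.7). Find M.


Mx = (42.6 - 11.4)/2 = 31.2/2 = 15.6000
My = (-0.1 + 37.7)/2 = 37.6/2 = 18.8000

(15.6000, 18.8000)


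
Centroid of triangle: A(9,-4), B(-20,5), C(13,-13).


Gx = (9- 20+13)/3 = 2/3 = 0.6667
Gy = (-4+5- 13)/3 = -12/3 = -4.0000

G = (0.6667, -4.0000)


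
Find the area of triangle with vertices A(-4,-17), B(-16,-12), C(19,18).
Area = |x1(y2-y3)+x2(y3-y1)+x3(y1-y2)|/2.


-4*(-12-18) = 120
-16*(18+ 17) = -560
19*(-17+ 12) = -95
sum = -535
Area = |-535|/2 = 267.5000

267.5000 sq units


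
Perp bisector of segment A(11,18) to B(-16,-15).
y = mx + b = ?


Midpoint = (-2.5, 1.5)
Slope of AB = dy/dx = -33/(-27) = 1.2222
Perp slope = -dx/dy = -27/33 = -0.8182
b = My - (perp slope)*Mx = 1.5 + (-27*(-2.5))/(-33) = 1.5 - 2.0455 = -0.5455

y = -0.8182x - 0.5455


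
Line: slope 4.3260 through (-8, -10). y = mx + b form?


y + 10 = 4.3260(x + 8)
y = 4.3260x - 10 - 4.3260*(-8)
y = 4.3260x + 24.6080

y = 4.3260x + 24.6080


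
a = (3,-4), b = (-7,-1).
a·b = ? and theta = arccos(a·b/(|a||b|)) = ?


a·b = 3*(-7) - 4*(-1) = -21 + 4 = -17
|a| = sqrt(9+16) = 5.0000
|b| = sqrt(49+1) = 7.0711
cos(theta) = -17/(sqrt(25)*sqrt(50)) = -17/sqrt(1250) = -0.480833
theta = arccos(-17/sqrt(1250)) = 118.7398 degrees

a·b = -17, theta = 118.7398 deg


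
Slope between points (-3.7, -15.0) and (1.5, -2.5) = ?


dy = -2.5 + 15.0 = 12.5
dx = 1.5 + 3.7 = 5.2
m = 12.5/5.2 = 2.4038

m = 2.4038


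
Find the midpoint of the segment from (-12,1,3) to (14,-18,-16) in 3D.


Mx = (-12+14)/2 = 1.0000
My = (1- 18)/2 = -8.5000
Mz = (3- 16)/2 = -6.5000

M = (1.0000, -8.5000, -6.5000)


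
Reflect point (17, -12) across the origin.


Reflection rule for origin: (-x, -y)
(17, -12) -> (-17, 12)

(-17, 12)


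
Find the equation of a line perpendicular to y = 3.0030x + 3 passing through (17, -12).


Perpendicular slope = -1/m1 = -1/3.0030 = -0.3330
b2 = y0 - m2*x0 = -12 + 17/3.0030 = -12 + 5.6610 = -6.3390

y = -0.3330x - 6.3390


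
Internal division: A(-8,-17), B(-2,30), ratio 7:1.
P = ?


Px = (7*(-2) + 1*(-8))/8 = -22/8 = -2.7500
Py = (7*30 + 1*(-17))/8 = 193/8 = 24.1250

P = (-2.7500, 24.1250)


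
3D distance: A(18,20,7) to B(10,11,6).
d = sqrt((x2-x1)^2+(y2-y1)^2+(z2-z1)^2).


dx=-8, dy=-9, dz=-1
d = sqrt(64+81+1) = sqrt(146) = 12.0830

12.0830


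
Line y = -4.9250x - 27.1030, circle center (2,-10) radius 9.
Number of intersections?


Substitute y = -4.9250x - 27.1030: (x-2)^2 + (-4.9250x- 27.1030+ 10)^2 = 81
Expand to Ax^2 + Bx + C = 0, where b-k = -17.103
A = 1+m^2 = 25.255625
B = 2(m(b-k) - h) = 2(-4.9250*(-17.103) - 2) = 164.46455
C = h^2 + (b-k)^2 - r^2 = 4 + 292.512609 - 81 = 215.512609
disc = B^2-4AC = 27048.5882 - 21771.6225 = 5276.9657
disc > 0

2 intersection points


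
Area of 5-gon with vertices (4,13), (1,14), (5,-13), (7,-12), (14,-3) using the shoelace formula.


sum(xi*y_{i+1}) = 4*14 + 1*(-13) + 5*(-12) + 7*(-3) + 14*13 = 144
sum(yi*x_{i+1}) = 13*1 + 14*5 - 13*7 - 12*14 - 3*4 = -188
Area = |144 + 188|/2 = 332/2 = 166.0000

166.0000 sq units


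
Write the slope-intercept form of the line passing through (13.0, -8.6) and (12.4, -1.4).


m = (7.2)/(-0.6) = -12.0000
b = y1 - m*x1 = -8.6 - (7.2*13.0)/(-0.6) = -8.6 + 156.0000 = 147.4000

y = -12.0000x + 147.4000


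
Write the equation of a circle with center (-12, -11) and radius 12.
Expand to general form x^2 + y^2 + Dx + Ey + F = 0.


(x+ 12)^2 + (y+ 11)^2 = 12^2
D = -2h = 24, E = -2k = 22
F = h^2+k^2-r^2 = 144+121-144 = 121

x^2 + y^2 + 24x + 22y + 121 = 0


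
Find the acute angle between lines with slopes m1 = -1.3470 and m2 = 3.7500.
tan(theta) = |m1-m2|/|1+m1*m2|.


m1-m2 = -5.097
1+m1*m2 = -4.05125
tan(theta) = |-5.097/(-4.05125)| = 1.258130
theta = arctan(|-5.097/(-4.05125)|) = 51.5213 degrees (acute angle)

51.5213 degrees


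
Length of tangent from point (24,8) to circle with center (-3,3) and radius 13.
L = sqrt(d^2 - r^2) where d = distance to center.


d = sqrt((24+ 3)^2 + (8-3)^2) = sqrt(729+25) = 27.4591
L = sqrt(754.0000 - 169) = sqrt(585.0000) = 24.1868

24.1868


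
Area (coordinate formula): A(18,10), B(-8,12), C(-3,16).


18*(12-16) = -72
-8*(16-10) = -48
-3*(10-12) = 6
sum = -114
Area = |-114|/2 = 57.0000

57.0000 sq units


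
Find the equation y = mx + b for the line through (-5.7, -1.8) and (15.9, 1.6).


m = (3.4)/(21.6) = 0.1574
b = y1 - m*x1 = -1.8 - (3.4*(-5.7))/(21.6) = -1.8 + 0.8972 = -0.9028

y = 0.1574x - 0.9028


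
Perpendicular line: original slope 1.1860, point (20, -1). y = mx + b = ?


Perpendicular slope = -1/m1 = -1/1.1860 = -0.8432
b2 = y0 - m2*x0 = -1 + 20/1.1860 = -1 + 16.8634 = 15.8634

y = -0.8432x + 15.8634


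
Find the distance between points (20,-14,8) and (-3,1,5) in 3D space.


dx=-23, dy=15, dz=-3
d = sqrt(529+225+9) = sqrt(763) = 27.6225

27.6225


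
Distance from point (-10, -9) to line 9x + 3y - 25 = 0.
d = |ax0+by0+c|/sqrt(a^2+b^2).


|9*(-10) + 3*(-9) - 25| = |-142| = 142
sqrt(81 + 9) = sqrt(90) = 9.4868
d = 142/sqrt(90) = 14.9681

14.9681


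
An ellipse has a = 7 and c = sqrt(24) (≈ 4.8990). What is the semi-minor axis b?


b^2 = 7^2 - (sqrt(24))^2 = 49 - 24 = 25
b = sqrt(25) = 5

b = 5


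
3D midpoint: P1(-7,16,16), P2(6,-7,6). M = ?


Mx = (-7+6)/2 = -0.5000
My = (16- 7)/2 = 4.5000
Mz = (16+6)/2 = 11.0000

M = (-0.5000, 4.5000, 11.0000)


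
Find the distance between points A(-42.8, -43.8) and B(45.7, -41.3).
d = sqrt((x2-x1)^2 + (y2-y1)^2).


dx = 45.7 + 42.8 = 88.5
dy = -41.3 + 43.8 = 2.5
d = sqrt(7832.25 + 6.25) = sqrt(7838.5) = 88.5353

88.5353


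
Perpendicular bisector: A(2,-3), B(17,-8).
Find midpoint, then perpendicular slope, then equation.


Midpoint = (9.5, -5.5)
Slope of AB = dy/dx = -5/15 = -0.3333
Perp slope = -dx/dy = 15/5 = 3.0000
b = My - (perp slope)*Mx = -5.5 + (15*9.5)/(-5) = -5.5 - 28.5000 = -34.0000

y = 3.0000x - 34.0000


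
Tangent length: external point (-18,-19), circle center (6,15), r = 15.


d = sqrt((-18-6)^2 + (-19-15)^2) = sqrt(576+1156) = 41.6173
L = sqrt(1732.0000 - 225) = sqrt(1507.0000) = 38.8201

38.8201


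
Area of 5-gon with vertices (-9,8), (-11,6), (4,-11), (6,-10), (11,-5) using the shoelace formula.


sum(xi*y_{i+1}) = -9*6 - 11*(-11) + 4*(-10) + 6*(-5) + 11*8 = 85
sum(yi*x_{i+1}) = 8*(-11) + 6*4 - 11*6 - 10*11 - 5*(-9) = -195
Area = |85 + 195|/2 = 280/2 = 140.0000

140.0000 sq units


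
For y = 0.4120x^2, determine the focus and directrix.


a = 0.4120
1/(4a) = 0.6068
Focus = (0, 0.6068)
Directrix: y = -0.6068

Focus = (0, 0.6068), Directrix: y = -0.6068


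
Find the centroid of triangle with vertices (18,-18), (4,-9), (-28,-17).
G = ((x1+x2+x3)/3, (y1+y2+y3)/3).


Gx = (18+4- 28)/3 = -6/3 = -2.0000
Gy = (-18- 9- 17)/3 = -44/3 = -14.6667

G = (-2.0000, -14.6667)


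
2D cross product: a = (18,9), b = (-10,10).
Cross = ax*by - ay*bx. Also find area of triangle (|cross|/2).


cross = 18*10 - 9*(-10) = 180 + 90 = 270
Triangle area = |270|/2 = 270/2 = 135.0000

cross = 270, triangle area = 135.0000


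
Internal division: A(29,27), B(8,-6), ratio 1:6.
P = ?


Px = (1*8 + 6*29)/7 = 182/7 = 26.0000
Py = (1*(-6) + 6*27)/7 = 156/7 = 22.2857

P = (26.0000, 22.2857)


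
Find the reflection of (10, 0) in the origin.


Reflection rule for origin: (-x, -y)
(10, 0) -> (-10, 0)

(-10, 0)


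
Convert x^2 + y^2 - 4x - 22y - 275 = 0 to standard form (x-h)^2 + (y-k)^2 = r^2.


h = -D/2 = 4/2 = 2
k = -E/2 = 22/2 = 11
r^2 = h^2 + k^2 - F = 4 + 121 + 275 = 400
r = 20

Center (2, 11), radius = 20


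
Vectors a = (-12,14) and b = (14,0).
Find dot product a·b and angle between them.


a·b = -12*14 + 14*0 = -168 + 0 = -168
|a| = sqrt(144+196) = 18.4391
|b| = sqrt(196+0) = 14.0000
cos(theta) = -168/(sqrt(340)*sqrt(196)) = -168/sqrt(66640) = -0.650791
theta = arccos(-168/sqrt(66640)) = 130.6013 degrees

a·b = -168, theta = 130.6013 deg


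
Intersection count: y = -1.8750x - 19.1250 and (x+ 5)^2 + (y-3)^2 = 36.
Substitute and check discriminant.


Substitute y = -1.8750x - 19.1250: (x+ 5)^2 + (-1.8750x- 19.1250-3)^2 = 36
Expand to Ax^2 + Bx + C = 0, where b-k = -22.125
A = 1+m^2 = 4.515625
B = 2(m(b-k) - h) = 2(-1.8750*(-22.125) + 5) = 92.96875
C = h^2 + (b-k)^2 - r^2 = 25 + 489.515625 - 36 = 478.515625
disc = B^2-4AC = 8643.1885 - 8643.1885 = 0
disc = 0

1 intersection point (tangent)


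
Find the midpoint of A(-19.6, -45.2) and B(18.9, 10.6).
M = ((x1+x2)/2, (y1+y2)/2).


Mx = (-19.6 + 18.9)/2 = -0.7/2 = -0.3500
My = (-45.2 + 10.6)/2 = -34.6/2 = -17.3000

(-0.3500, -17.3000)


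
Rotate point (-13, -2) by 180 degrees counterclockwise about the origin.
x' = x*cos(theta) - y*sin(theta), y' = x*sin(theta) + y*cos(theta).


cos(180) = -1, sin(180) = 0
x' = -13*(-1) + 2*0 = 13
y' = -13*0 - 2*(-1) = 2

(13, 2)


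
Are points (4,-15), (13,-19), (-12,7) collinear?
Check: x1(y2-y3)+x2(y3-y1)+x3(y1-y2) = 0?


4*(-19-7) + 13*(7+ 15) - 12*(-15+ 19)
= -104 + 286 - 48 = 134

No, not collinear (determinant = 134)


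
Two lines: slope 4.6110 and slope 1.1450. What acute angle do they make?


m1-m2 = 3.466
1+m1*m2 = 6.279595
tan(theta) = |3.466/6.279595| = 0.551946
theta = arctan(|3.466/6.279595|) = 28.8963 degrees (acute angle)

28.8963 degrees


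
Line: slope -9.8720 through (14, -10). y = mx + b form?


y + 10 = -9.8720(x - 14)
y = -9.8720x - 10 + 9.8720*14
y = -9.8720x + 128.2080

y = -9.8720x + 128.2080


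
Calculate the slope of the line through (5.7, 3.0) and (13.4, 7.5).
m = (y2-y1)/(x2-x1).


dy = 7.5 - 3.0 = 4.5
dx = 13.4 - 5.7 = 7.7
m = 4.5/7.7 = 0.5844

m = 0.5844


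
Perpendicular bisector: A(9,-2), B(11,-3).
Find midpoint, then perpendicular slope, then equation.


Midpoint = (10, -2.5)
Slope of AB = dy/dx = -1/2 = -0.5000
Perp slope = -dx/dy = 2/1 = 2.0000
b = My - (perp slope)*Mx = -2.5 + (2*10)/(-1) = -2.5 - 20.0000 = -22.5000

y = 2.0000x - 22.5000


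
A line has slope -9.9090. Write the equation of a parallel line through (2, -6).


Parallel lines have equal slopes.
m2 = -9.9090
b2 = -6 + 9.9090*2 = 13.8180

y = -9.9090x + 13.8180


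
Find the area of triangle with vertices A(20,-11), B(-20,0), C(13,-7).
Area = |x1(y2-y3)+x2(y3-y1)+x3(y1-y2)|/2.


20*(0+ 7) = 140
-20*(-7+ 11) = -80
13*(-11-0) = -143
sum = -83
Area = |-83|/2 = 41.5000

41.5000 sq units


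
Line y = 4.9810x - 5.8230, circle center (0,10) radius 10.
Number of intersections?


Substitute y = 4.9810x - 5.8230: (x-0)^2 + (4.9810x- 5.8230-10)^2 = 100
Expand to Ax^2 + Bx + C = 0, where b-k = -15.823
A = 1+m^2 = 25.810361
B = 2(m(b-k) - h) = 2(4.9810*(-15.823) - 0) = -157.628726
C = h^2 + (b-k)^2 - r^2 = 0 + 250.367329 - 100 = 150.367329
disc = B^2-4AC = 24846.8153 - 15524.1402 = 9322.6751
disc > 0

2 intersection points


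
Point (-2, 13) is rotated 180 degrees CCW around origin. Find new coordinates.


cos(180) = -1, sin(180) = 0
x' = -2*(-1) - 13*0 = 2
y' = -2*0 + 13*(-1) = -13

(2, -13)


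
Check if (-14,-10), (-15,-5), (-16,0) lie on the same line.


-14*(-5-0) - 15*(0+ 10) - 16*(-10+ 5)
= 70 - 150 + 80 = 0

Yes, collinear (determinant = 0)


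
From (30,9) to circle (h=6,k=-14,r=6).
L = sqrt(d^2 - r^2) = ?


d = sqrt((30-6)^2 + (9+ 14)^2) = sqrt(576+529) = 33.2415
L = sqrt(1105.0000 - 36) = sqrt(1069.0000) = 32.6956

32.6956


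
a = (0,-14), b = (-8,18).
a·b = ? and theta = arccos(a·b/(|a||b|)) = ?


a·b = 0*(-8) - 14*18 = 0 - 252 = -252
|a| = sqrt(0+196) = 14.0000
|b| = sqrt(64+324) = 19.6977
cos(theta) = -252/(sqrt(196)*sqrt(388)) = -252/sqrt(76048) = -0.913812
theta = arccos(-252/sqrt(76048)) = 156.0375 degrees

a·b = -252, theta = 156.0375 deg


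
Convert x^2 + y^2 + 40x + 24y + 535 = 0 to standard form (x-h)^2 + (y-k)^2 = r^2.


h = -D/2 = -40/2 = -20
k = -E/2 = -24/2 = -12
r^2 = h^2 + k^2 - F = 400 + 144 - 535 = 9
r = 3

Center (-20, -12), radius = 3


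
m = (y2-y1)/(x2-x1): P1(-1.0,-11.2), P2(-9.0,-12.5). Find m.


dy = -12.5 + 11.2 = -1.3
dx = -9.0 + 1.0 = -8.0
m = -1.3/(-8.0) = 0.1625

m = 0.1625


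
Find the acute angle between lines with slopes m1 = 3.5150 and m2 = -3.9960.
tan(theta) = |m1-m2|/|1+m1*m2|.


m1-m2 = 7.511
1+m1*m2 = -13.04594
tan(theta) = |7.511/(-13.04594)| = 0.575735
theta = arctan(|7.511/(-13.04594)|) = 29.9305 degrees (acute angle)

29.9305 degrees


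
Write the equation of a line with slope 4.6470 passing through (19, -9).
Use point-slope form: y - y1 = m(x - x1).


y + 9 = 4.6470(x - 19)
y = 4.6470x - 9 - 4.6470*19
y = 4.6470x - 97.2930

y = 4.6470x - 97.2930


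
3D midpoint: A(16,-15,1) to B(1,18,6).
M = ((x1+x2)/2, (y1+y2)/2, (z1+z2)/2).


Mx = (16+1)/2 = 8.5000
My = (-15+18)/2 = 1.5000
Mz = (1+6)/2 = 3.5000

M = (8.5000, 1.5000, 3.5000)


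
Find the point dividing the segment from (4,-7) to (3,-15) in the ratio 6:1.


Px = (6*3 + 1*4)/7 = 22/7 = 3.1429
Py = (6*(-15) + 1*(-7))/7 = -97/7 = -13.8571

P = (3.1429, -13.8571)


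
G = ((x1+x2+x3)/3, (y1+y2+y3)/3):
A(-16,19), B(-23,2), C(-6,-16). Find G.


Gx = (-16- 23- 6)/3 = -45/3 = -15.0000
Gy = (19+2- 16)/3 = 5/3 = 1.6667

G = (-15.0000, 1.6667)


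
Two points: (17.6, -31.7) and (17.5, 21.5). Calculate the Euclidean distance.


dx = 17.5 - 17.6 = -0.1
dy = 21.5 + 31.7 = 53.2
d = sqrt(0.01 + 2830.24) = sqrt(2830.25) = 53.2001

53.2001


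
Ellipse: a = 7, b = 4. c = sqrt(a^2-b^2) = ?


c^2 = 7^2 - 4^2 = 49 - 16 = 33
c = sqrt(33) = 5.7446

c = 5.7446


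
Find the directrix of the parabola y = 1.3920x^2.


a = 1.3920
1/(4a) = 0.1796
directrix: y = -0.1796 = -0.1796

y = -0.1796


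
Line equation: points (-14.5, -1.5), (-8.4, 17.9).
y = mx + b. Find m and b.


m = (19.4)/(6.1) = 3.1803
b = y1 - m*x1 = -1.5 - (19.4*(-14.5))/(6.1) = -1.5 + 46.1148 = 44.6148

y = 3.1803x + 44.6148


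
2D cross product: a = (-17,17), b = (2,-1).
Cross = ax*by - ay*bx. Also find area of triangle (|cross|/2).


cross = -17*(-1) - 17*2 = 17 - 34 = -17
Triangle area = |-17|/2 = 17/2 = 8.5000

cross = -17, triangle area = 8.5000


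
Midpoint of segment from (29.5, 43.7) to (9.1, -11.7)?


Mx = (29.5 + 9.1)/2 = 38.6/2 = 19.3000
My = (43.7 - 11.7)/2 = 32.0/2 = 16.0000

(19.3000, 16.0000)


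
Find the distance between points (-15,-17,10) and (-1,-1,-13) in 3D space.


dx=14, dy=16, dz=-23
d = sqrt(196+256+529) = sqrt(981) = 31.3209

31.3209


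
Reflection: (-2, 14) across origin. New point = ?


Reflection rule for origin: (-x, -y)
(-2, 14) -> (2, -14)

(2, -14)


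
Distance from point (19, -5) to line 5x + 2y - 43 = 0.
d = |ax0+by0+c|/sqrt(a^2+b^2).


|5*19 + 2*(-5) - 43| = |42| = 42
sqrt(25 + 4) = sqrt(29) = 5.3852
d = 42/sqrt(29) = 7.7992

7.7992


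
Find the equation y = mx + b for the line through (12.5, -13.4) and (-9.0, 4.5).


m = (17.9)/(-21.5) = -0.8326
b = y1 - m*x1 = -13.4 - (17.9*12.5)/(-21.5) = -13.4 + 10.4070 = -2.9930

y = -0.8326x - 2.9930


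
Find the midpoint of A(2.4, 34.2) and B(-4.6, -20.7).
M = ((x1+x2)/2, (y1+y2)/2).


Mx = (2.4 - 4.6)/2 = -2.2/2 = -1.1000
My = (34.2 - 20.7)/2 = 13.5/2 = 6.7500

(-1.1000, 6.7500)


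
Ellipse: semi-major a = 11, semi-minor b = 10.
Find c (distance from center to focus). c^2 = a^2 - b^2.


c^2 = 11^2 - 10^2 = 121 - 100 = 21
c = sqrt(21) = 4.5826

c = 4.5826


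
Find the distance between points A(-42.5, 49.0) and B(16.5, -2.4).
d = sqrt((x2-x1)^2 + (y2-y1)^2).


dx = 16.5 + 42.5 = 59.0
dy = -2.4 - 49.0 = -51.4
d = sqrt(3481.0 + 2641.96) = sqrt(6122.96) = 78.2493

78.2493


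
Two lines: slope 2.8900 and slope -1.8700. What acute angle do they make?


m1-m2 = 4.76
1+m1*m2 = -4.4043
tan(theta) = |4.76/(-4.4043)| = 1.080762
theta = arctan(|4.76/(-4.4043)|) = 47.2227 degrees (acute angle)

47.2227 degrees


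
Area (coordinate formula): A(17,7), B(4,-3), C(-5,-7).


17*(-3+ 7) = 68
4*(-7-7) = -56
-5*(7+ 3) = -50
sum = -38
Area = |-38|/2 = 19.0000

19.0000 sq units


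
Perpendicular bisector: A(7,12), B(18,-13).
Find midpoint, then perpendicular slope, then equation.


Midpoint = (12.5, -0.5)
Slope of AB = dy/dx = -25/11 = -2.2727
Perp slope = -dx/dy = 11/25 = 0.4400
b = My - (perp slope)*Mx = -0.5 + (11*12.5)/(-25) = -0.5 - 5.5000 = -6.0000

y = 0.4400x - 6.0000


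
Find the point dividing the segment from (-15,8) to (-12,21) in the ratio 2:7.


Px = (2*(-12) + 7*(-15))/9 = -129/9 = -14.3333
Py = (2*21 + 7*8)/9 = 98/9 = 10.8889

P = (-14.3333, 10.8889)


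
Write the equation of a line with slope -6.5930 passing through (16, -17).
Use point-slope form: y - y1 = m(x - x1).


y + 17 = -6.5930(x - 16)
y = -6.5930x - 17 + 6.5930*16
y = -6.5930x + 88.4880

y = -6.5930x + 88.4880


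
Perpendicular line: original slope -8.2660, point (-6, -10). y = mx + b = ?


Perpendicular slope = -1/m1 = -1/(-8.2660) = 0.1210
b2 = y0 - m2*x0 = -10 - 6/(-8.2660) = -10 + 0.7259 = -9.2741

y = 0.1210x - 9.2741


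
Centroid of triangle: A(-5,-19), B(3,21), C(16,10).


Gx = (-5+3+16)/3 = 14/3 = 4.6667
Gy = (-19+21+10)/3 = 12/3 = 4.0000

G = (4.6667, 4.0000)


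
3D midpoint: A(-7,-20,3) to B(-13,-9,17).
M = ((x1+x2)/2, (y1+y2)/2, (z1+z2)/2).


Mx = (-7- 13)/2 = -10.0000
My = (-20- 9)/2 = -14.5000
Mz = (3+17)/2 = 10.0000

M = (-10.0000, -14.5000, 10.0000)


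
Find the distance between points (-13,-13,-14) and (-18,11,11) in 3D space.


dx=-5, dy=24, dz=25
d = sqrt(25+576+625) = sqrt(1226) = 35.0143

35.0143


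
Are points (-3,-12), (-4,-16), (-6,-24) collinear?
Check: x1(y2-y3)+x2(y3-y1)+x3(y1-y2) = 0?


-3*(-16+ 24) - 4*(-24+ 12) - 6*(-12+ 16)
= -24 + 48 - 24 = 0

Yes, collinear (determinant = 0)


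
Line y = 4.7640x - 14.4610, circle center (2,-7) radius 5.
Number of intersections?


Substitute y = 4.7640x - 14.4610: (x-2)^2 + (4.7640x- 14.4610+ 7)^2 = 25
Expand to Ax^2 + Bx + C = 0, where b-k = -7.461
A = 1+m^2 = 23.695696
B = 2(m(b-k) - h) = 2(4.7640*(-7.461) - 2) = -75.088408
C = h^2 + (b-k)^2 - r^2 = 4 + 55.666521 - 25 = 34.666521
disc = B^2-4AC = 5638.2690 - 3285.7894 = 2352.4796
disc > 0

2 intersection points


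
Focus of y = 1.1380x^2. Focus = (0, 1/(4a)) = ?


a = 1.1380
4a = 4.5520
focus = (0, 1/4.5520) = (0, 0.2197)

Focus = (0, 0.2197)


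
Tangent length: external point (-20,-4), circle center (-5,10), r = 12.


d = sqrt((-20+ 5)^2 + (-4-10)^2) = sqrt(225+196) = 20.5183
L = sqrt(421.0000 - 144) = sqrt(277.0000) = 16.6433

16.6433


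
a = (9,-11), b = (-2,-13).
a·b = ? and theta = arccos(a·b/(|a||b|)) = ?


a·b = 9*(-2) - 11*(-13) = -18 + 143 = 125
|a| = sqrt(81+121) = 14.2127
|b| = sqrt(4+169) = 13.1529
cos(theta) = 125/(sqrt(202)*sqrt(173)) = 125/sqrt(34946) = 0.668669
theta = arccos(125/sqrt(34946)) = 48.0356 degrees

a·b = 125, theta = 48.0356 deg


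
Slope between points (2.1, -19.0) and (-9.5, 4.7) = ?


dy = 4.7 + 19.0 = 23.7
dx = -9.5 - 2.1 = -11.6
m = 23.7/(-11.6) = -2.0431

m = -2.0431


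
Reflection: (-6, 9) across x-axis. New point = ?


Reflection rule for x-axis: (x, -y)
(-6, 9) -> (-6, -9)

(-6, -9)


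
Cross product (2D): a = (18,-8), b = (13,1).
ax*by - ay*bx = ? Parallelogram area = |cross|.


cross = 18*1 + 8*13 = 18 + 104 = 122
Parallelogram area = |122| = 122

cross = 122, parallelogram area = 122


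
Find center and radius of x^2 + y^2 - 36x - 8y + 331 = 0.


h = -D/2 = 36/2 = 18
k = -E/2 = 8/2 = 4
r^2 = h^2 + k^2 - F = 324 + 16 - 331 = 9
r = 3

Center (18, 4), radius = 3


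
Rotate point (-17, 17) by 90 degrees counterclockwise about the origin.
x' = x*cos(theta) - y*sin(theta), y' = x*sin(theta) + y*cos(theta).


cos(90) = 0, sin(90) = 1
x' = -17*0 - 17*1 = -17
y' = -17*1 + 17*0 = -17

(-17, -17)


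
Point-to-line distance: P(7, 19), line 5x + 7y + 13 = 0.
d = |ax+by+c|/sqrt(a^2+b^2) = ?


|5*7 + 7*19 + 13| = |181| = 181
sqrt(25 + 49) = sqrt(74) = 8.6023
d = 181/sqrt(74) = 21.0408

21.0408


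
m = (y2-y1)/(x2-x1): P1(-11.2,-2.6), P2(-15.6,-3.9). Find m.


dy = -3.9 + 2.6 = -1.3
dx = -15.6 + 11.2 = -4.4
m = -1.3/(-4.4) = 0.2955

m = 0.2955


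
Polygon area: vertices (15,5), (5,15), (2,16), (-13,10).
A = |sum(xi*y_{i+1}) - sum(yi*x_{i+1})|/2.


sum(xi*y_{i+1}) = 15*15 + 5*16 + 2*10 - 13*5 = 260
sum(yi*x_{i+1}) = 5*5 + 15*2 + 16*(-13) + 10*15 = -3
Area = |260 + 3|/2 = 263/2 = 131.5000

131.5000 sq units


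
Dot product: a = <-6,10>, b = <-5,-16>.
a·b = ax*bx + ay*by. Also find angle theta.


a·b = -6*(-5) + 10*(-16) = 30 - 160 = -130
|a| = sqrt(36+100) = 11.6619
|b| = sqrt(25+256) = 16.7631
cos(theta) = -130/(sqrt(136)*sqrt(281)) = -130/sqrt(38216) = -0.664999
theta = arccos(-130/sqrt(38216)) = 131.6822 degrees

a·b = -130, theta = 131.6822 deg


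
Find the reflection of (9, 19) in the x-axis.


Reflection rule for x-axis: (x, -y)
(9, 19) -> (9, -19)

(9, -19)


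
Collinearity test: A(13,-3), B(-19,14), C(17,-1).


13*(14+ 1) - 19*(-1+ 3) + 17*(-3-14)
= 195 - 38 - 289 = -132

No, not collinear (determinant = -132)


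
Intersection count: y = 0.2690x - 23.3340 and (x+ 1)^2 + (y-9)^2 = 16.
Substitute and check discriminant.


Substitute y = 0.2690x - 23.3340: (x+ 1)^2 + (0.2690x- 23.3340-9)^2 = 16
Expand to Ax^2 + Bx + C = 0, where b-k = -32.334
A = 1+m^2 = 1.072361
B = 2(m(b-k) - h) = 2(0.2690*(-32.334) + 1) = -15.395692
C = h^2 + (b-k)^2 - r^2 = 1 + 1045.487556 - 16 = 1030.487556
disc = B^2-4AC = 237.0273 - 4420.2187 = -4183.1914
disc < 0

0 intersection points


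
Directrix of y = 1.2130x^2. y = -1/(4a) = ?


a = 1.2130
1/(4a) = 0.2061
directrix: y = -0.2061 = -0.2061

y = -0.2061


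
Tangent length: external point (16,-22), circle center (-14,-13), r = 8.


d = sqrt((16+ 14)^2 + (-22+ 13)^2) = sqrt(900+81) = 31.3209
L = sqrt(981.0000 - 64) = sqrt(917.0000) = 30.2820

30.2820


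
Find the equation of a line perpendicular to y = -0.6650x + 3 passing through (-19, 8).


Perpendicular slope = -1/m1 = -1/(-0.6650) = 1.5038
b2 = y0 - m2*x0 = 8 - 19/(-0.6650) = 8 + 28.5714 = 36.5714

y = 1.5038x + 36.5714


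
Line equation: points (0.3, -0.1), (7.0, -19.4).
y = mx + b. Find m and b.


m = (-19.3)/(6.7) = -2.8806
b = y1 - m*x1 = -0.1 - (-19.3*0.3)/(6.7) = -0.1 + 0.8642 = 0.7642

y = -2.8806x + 0.7642


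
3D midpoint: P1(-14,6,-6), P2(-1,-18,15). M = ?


Mx = (-14- 1)/2 = -7.5000
My = (6- 18)/2 = -6.0000
Mz = (-6+15)/2 = 4.5000

M = (-7.5000, -6.0000, 4.5000)


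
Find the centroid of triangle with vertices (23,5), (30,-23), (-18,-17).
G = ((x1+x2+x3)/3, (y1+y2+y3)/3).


Gx = (23+30- 18)/3 = 35/3 = 11.6667
Gy = (5- 23- 17)/3 = -35/3 = -11.6667

G = (11.6667, -11.6667)


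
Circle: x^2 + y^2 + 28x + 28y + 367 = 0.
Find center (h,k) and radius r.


h = -D/2 = -28/2 = -14
k = -E/2 = -28/2 = -14
r^2 = h^2 + k^2 - F = 196 + 196 - 367 = 25
r = 5

Center (-14, -14), radius = 5


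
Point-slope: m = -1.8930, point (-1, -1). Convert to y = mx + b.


y + 1 = -1.8930(x + 1)
y = -1.8930x - 1 + 1.8930*(-1)
y = -1.8930x - 2.8930

y = -1.8930x - 2.8930


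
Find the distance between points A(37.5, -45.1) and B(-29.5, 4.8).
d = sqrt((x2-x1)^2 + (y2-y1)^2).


dx = -29.5 - 37.5 = -67.0
dy = 4.8 + 45.1 = 49.9
d = sqrt(4489.0 + 2490.01) = sqrt(6979.01) = 83.5405

83.5405


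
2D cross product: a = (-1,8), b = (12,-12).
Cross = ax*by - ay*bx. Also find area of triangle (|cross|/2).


cross = -1*(-12) - 8*12 = 12 - 96 = -84
Triangle area = |-84|/2 = 84/2 = 42.0000

cross = -84, triangle area = 42.0000


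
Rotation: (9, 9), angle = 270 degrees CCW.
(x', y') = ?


cos(270) = 0, sin(270) = -1
x' = 9*0 - 9*(-1) = 9
y' = 9*(-1) + 9*0 = -9

(9, -9)


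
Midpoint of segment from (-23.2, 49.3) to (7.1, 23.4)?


Mx = (-23.2 + 7.1)/2 = -16.1/2 = -8.0500
My = (49.3 + 23.4)/2 = 72.7/2 = 36.3500

(-8.0500, 36.3500)


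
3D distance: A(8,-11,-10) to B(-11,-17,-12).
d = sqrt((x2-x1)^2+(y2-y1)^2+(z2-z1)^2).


dx=-19, dy=-6, dz=-2
d = sqrt(361+36+4) = sqrt(401) = 20.0250

20.0250


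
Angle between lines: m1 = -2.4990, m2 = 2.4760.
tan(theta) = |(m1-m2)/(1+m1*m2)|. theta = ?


m1-m2 = -4.975
1+m1*m2 = -5.187524
tan(theta) = |-4.975/(-5.187524)| = 0.959032
theta = arctan(|-4.975/(-5.187524)|) = 43.8020 degrees (acute angle)

43.8020 degrees


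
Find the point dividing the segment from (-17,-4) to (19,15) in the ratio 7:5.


Px = (7*19 + 5*(-17))/12 = 48/12 = 4.0000
Py = (7*15 + 5*(-4))/12 = 85/12 = 7.0833

P = (4.0000, 7.0833)


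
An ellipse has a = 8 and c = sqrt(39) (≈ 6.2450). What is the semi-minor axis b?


b^2 = 8^2 - (sqrt(39))^2 = 64 - 39 = 25
b = sqrt(25) = 5

b = 5


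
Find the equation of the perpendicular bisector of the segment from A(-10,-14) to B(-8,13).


Midpoint = (-9, -0.5)
Slope of AB = dy/dx = 27/2 = 13.5000
Perp slope = -dx/dy = -2/27 = -0.0741
b = My - (perp slope)*Mx = -0.5 + (2*(-9))/27 = -0.5 - 0.6667 = -1.1667

y = -0.0741x - 1.1667


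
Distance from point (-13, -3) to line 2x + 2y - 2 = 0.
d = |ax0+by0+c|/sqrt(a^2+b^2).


|2*(-13) + 2*(-3) - 2| = |-34| = 34
sqrt(4 + 4) = sqrt(8) = 2.8284
d = 34/sqrt(8) = 12.0208

12.0208


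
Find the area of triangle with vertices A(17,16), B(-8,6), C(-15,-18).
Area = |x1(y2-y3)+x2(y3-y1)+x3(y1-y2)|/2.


17*(6+ 18) = 408
-8*(-18-16) = 272
-15*(16-6) = -150
sum = 530
Area = |530|/2 = 265.0000

265.0000 sq units


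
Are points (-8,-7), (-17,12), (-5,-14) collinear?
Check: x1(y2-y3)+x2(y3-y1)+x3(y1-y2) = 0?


-8*(12+ 14) - 17*(-14+ 7) - 5*(-7-12)
= -208 + 119 + 95 = 6

No, not collinear (determinant = 6)


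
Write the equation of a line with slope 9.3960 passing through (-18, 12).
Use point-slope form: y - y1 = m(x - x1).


y - 12 = 9.3960(x + 18)
y = 9.3960x + 12 - 9.3960*(-18)
y = 9.3960x + 181.1280

y = 9.3960x + 181.1280


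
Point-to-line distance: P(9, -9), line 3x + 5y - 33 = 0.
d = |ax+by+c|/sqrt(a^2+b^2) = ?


|3*9 + 5*(-9) - 33| = |-51| = 51
sqrt(9 + 25) = sqrt(34) = 5.8310
d = 51/sqrt(34) = 8.7464

8.7464


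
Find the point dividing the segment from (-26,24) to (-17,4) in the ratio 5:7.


Px = (5*(-17) + 7*(-26))/12 = -267/12 = -22.2500
Py = (5*4 + 7*24)/12 = 188/12 = 15.6667

P = (-22.2500, 15.6667)


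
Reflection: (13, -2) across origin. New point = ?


Reflection rule for origin: (-x, -y)
(13, -2) -> (-13, 2)

(-13, 2)


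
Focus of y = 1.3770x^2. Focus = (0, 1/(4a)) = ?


a = 1.3770
4a = 5.5080
focus = (0, 1/5.5080) = (0, 0.1816)

Focus = (0, 0.1816)


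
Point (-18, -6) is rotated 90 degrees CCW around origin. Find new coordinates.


cos(90) = 0, sin(90) = 1
x' = -18*0 + 6*1 = 6
y' = -18*1 - 6*0 = -18

(6, -18)


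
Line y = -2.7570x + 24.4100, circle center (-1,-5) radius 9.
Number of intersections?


Substitute y = -2.7570x + 24.4100: (x+ 1)^2 + (-2.7570x+24.4100+ 5)^2 = 81
Expand to Ax^2 + Bx + C = 0, where b-k = 29.41
A = 1+m^2 = 8.601049
B = 2(m(b-k) - h) = 2(-2.7570*29.41 + 1) = -160.16674
C = h^2 + (b-k)^2 - r^2 = 1 + 864.9481 - 81 = 784.9481
disc = B^2-4AC = 25653.3846 - 27005.5083 = -1352.1237
disc < 0

0 intersection points


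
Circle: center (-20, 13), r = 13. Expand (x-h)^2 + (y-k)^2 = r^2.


(x+ 20)^2 + (y-13)^2 = 13^2
D = -2h = 40, E = -2k = -26
F = h^2+k^2-r^2 = 400+169-169 = 400

x^2 + y^2 + 40x - 26y + 400 = 0


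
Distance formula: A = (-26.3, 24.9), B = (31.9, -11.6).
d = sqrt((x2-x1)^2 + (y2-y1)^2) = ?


dx = 31.9 + 26.3 = 58.2
dy = -11.6 - 24.9 = -36.5
d = sqrt(3387.24 + 1332.25) = sqrt(4719.49) = 68.6985

68.6985


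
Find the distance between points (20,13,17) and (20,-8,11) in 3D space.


dx=0, dy=-21, dz=-6
d = sqrt(0+441+36) = sqrt(477) = 21.8403

21.8403


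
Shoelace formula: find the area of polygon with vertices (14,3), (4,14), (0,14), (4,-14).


sum(xi*y_{i+1}) = 14*14 + 4*14 + 0*(-14) + 4*3 = 264
sum(yi*x_{i+1}) = 3*4 + 14*0 + 14*4 - 14*14 = -128
Area = |264 + 128|/2 = 392/2 = 196.0000

196.0000 sq units


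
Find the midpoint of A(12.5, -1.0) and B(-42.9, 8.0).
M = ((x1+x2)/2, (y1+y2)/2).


Mx = (12.5 - 42.9)/2 = -30.4/2 = -15.2000
My = (-1.0 + 8.0)/2 = 7.0/2 = 3.5000

(-15.2000, 3.5000)


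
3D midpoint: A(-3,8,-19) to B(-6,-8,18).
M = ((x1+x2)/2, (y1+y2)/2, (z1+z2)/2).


Mx = (-3- 6)/2 = -4.5000
My = (8- 8)/2 = 0
Mz = (-19+18)/2 = -0.5000

M = (-4.5000, 0, -0.5000)


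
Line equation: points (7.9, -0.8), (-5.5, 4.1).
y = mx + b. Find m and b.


m = (4.9)/(-13.4) = -0.3657
b = y1 - m*x1 = -0.8 - (4.9*7.9)/(-13.4) = -0.8 + 2.8888 = 2.0888

y = -0.3657x + 2.0888


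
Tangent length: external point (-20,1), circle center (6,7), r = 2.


d = sqrt((-20-6)^2 + (1-7)^2) = sqrt(676+36) = 26.6833
L = sqrt(712.0000 - 4) = sqrt(708.0000) = 26.6083

26.6083


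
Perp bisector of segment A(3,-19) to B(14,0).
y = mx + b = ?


Midpoint = (8.5, -9.5)
Slope of AB = dy/dx = 19/11 = 1.7273
Perp slope = -dx/dy = -11/19 = -0.5789
b = My - (perp slope)*Mx = -9.5 + (11*8.5)/19 = -9.5 + 4.9211 = -4.5789

y = -0.5789x - 4.5789


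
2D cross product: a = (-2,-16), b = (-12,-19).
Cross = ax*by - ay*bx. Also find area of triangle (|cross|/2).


cross = -2*(-19) + 16*(-12) = 38 - 192 = -154
Triangle area = |-154|/2 = 154/2 = 77.0000

cross = -154, triangle area = 77.0000


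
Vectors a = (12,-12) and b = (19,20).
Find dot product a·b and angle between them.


a·b = 12*19 - 12*20 = 228 - 240 = -12
|a| = sqrt(144+144) = 16.9706
|b| = sqrt(361+400) = 27.5862
cos(theta) = -12/(sqrt(288)*sqrt(761)) = -12/sqrt(219168) = -0.025633
theta = arccos(-12/sqrt(219168)) = 91.4688 degrees

a·b = -12, theta = 91.4688 deg


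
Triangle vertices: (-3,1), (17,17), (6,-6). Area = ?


-3*(17+ 6) = -69
17*(-6-1) = -119
6*(1-17) = -96
sum = -284
Area = |-284|/2 = 142.0000

142.0000 sq units


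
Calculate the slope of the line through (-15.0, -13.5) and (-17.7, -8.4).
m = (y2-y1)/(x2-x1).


dy = -8.4 + 13.5 = 5.1
dx = -17.7 + 15.0 = -2.7
m = 5.1/(-2.7) = -1.8889

m = -1.8889


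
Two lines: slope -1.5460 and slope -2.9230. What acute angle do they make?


m1-m2 = 1.377
1+m1*m2 = 5.518958
tan(theta) = |1.377/5.518958| = 0.249504
theta = arctan(|1.377/5.518958|) = 14.0095 degrees (acute angle)

14.0095 degrees


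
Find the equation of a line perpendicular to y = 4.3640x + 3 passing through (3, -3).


Perpendicular slope = -1/m1 = -1/4.3640 = -0.2291
b2 = y0 - m2*x0 = -3 + 3/4.3640 = -3 + 0.6874 = -2.3126

y = -0.2291x - 2.3126
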